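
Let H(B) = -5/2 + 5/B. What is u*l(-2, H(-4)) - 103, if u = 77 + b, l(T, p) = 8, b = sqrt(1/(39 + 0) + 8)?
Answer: 513 + 8*sqrt(12207)/39 ≈ 535.66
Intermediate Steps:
H(B) = -5/2 + 5/B (H(B) = -5*1/2 + 5/B = -5/2 + 5/B)
b = sqrt(12207)/39 (b = sqrt(1/39 + 8) = sqrt(313/39) = sqrt(12207)/39 ≈ 2.8330)
u = 77 + sqrt(12207)/39 ≈ 79.833
u*l(-2, H(-4)) - 103 = (77 + sqrt(12207)/39)*8 - 103 = (616 + 8*sqrt(12207)/39) - 103 = 513 + 8*sqrt(12207)/39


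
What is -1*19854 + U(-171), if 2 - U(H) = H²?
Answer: -49093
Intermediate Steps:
U(H) = 2 - H²
-1*19854 + U(-171) = -1*19854 + (2 - 1*(-171)²) = -19854 + (2 - 1*29241) = -19854 + (2 - 29241) = -19854 - 29239 = -49093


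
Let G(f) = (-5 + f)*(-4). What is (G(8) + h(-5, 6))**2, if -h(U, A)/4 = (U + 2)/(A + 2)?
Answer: 441/4 ≈ 110.25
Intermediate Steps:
h(U, A) = -4*(2 + U)/(2 + A) (h(U, A) = -4*(U + 2)/(A + 2) = -4*(2 + U)/(2 + A))
G(f) = 20 - 4*f
(G(8) + h(-5, 6))**2 = ((20 - 4*8) + 4*(-2 - 1*(-5))/(2 + 6))**2 = ((20 - 32) + 4*(-2 + 5)/8)**2 = (-12 + 4*(1/8)*3)**2 = (-12 + 3/2)**2 = (-21/2)**2 = 441/4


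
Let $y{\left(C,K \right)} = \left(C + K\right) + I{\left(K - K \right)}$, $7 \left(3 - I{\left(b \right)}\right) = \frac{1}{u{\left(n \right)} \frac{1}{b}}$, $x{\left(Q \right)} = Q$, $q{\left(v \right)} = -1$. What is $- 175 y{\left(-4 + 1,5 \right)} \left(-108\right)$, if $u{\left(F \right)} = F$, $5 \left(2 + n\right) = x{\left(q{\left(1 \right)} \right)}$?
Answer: $94500$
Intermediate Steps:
$n = - \frac{11}{5}$ ($n = -2 + \frac{1}{5} \left(-1\right) = -2 - \frac{1}{5} = - \frac{11}{5} \approx -2.2$)
$I{\left(b \right)} = 3 + \frac{5 b}{77}$ ($I{\left(b \right)} = 3 - \frac{1}{7 \left(- \frac{11}{5 b}\right)} = 3 - \frac{\left(- \frac{5}{11}\right) b}{7} = 3 + \frac{5 b}{77}$)
$y{\left(C,K \right)} = 3 + C + K$ ($y{\left(C,K \right)} = \left(C + K\right) + \left(3 + \frac{5 \left(K - K\right)}{77}\right) = \left(C + K\right) + \left(3 + \frac{5}{77} \cdot 0\right) = \left(C + K\right) + \left(3 + 0\right) = \left(C + K\right) + 3 = 3 + C + K$)
$- 175 y{\left(-4 + 1,5 \right)} \left(-108\right) = - 175 \left(3 + \left(-4 + 1\right) + 5\right) \left(-108\right) = - 175 \left(3 - 3 + 5\right) \left(-108\right) = \left(-175\right) 5 \left(-108\right) = \left(-875\right) \left(-108\right) = 94500$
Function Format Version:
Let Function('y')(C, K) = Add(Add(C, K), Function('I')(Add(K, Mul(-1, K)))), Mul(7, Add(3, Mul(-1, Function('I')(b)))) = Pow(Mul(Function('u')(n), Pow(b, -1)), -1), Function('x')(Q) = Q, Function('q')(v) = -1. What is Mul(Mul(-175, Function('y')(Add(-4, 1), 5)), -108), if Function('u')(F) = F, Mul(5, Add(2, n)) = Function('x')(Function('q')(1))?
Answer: 94500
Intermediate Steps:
n = Rational(-11, 5) (n = Add(-2, Mul(Rational(1, 5), -1)) = Add(-2, Rational(-1, 5)) = Rational(-11, 5) ≈ -2.2000)
Function('I')(b) = Add(3, Mul(Rational(5, 77), b)) (Function('I')(b) = Add(3, Mul(Rational(-1, 7), Pow(Mul(Rational(-11, 5), Pow(b, -1)), -1))) = Add(3, Mul(Rational(-1, 7), Mul(Rational(-5, 11), b))) = Add(3, Mul(Rational(5, 77), b)))
Function('y')(C, K) = Add(3, C, K) (Function('y')(C, K) = Add(Add(C, K), Add(3, Mul(Rational(5, 77), Add(K, Mul(-1, K))))) = Add(Add(C, K), Add(3, Mul(Rational(5, 77), 0))) = Add(Add(C, K), Add(3, 0)) = Add(Add(C, K), 3) = Add(3, C, K))
Mul(Mul(-175, Function('y')(Add(-4, 1), 5)), -108) = Mul(Mul(-175, Add(3, Add(-4, 1), 5)), -108) = Mul(Mul(-175, Add(3, -3, 5)), -108) = Mul(Mul(-175, 5), -108) = Mul(-875, -108) = 94500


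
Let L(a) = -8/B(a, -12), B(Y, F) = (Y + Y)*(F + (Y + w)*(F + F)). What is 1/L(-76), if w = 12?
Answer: 28956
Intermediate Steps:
B(Y, F) = 2*Y*(F + 2*F*(12 + Y)) (B(Y, F) = (Y + Y)*(F + (Y + 12)*(F + F)) = (2*Y)*(F + (12 + Y)*(2*F)) = (2*Y)*(F + 2*F*(12 + Y)) = 2*Y*(F + 2*F*(12 + Y)))
L(a) = 1/(3*a*(25 + 2*a)) (L(a) = -8*(-1/(24*a*(25 + 2*a))) = -(-1)/(3*a*(25 + 2*a)) = 1/(3*a*(25 + 2*a)))
1/L(-76) = 1/((⅓)/(-76*(25 + 2*(-76)))) = 1/((⅓)*(-1/76)/(25 - 152)) = 1/((⅓)*(-1/76)/(-127)) = 1/((⅓)*(-1/76)*(-1/127)) = 1/(1/28956) = 28956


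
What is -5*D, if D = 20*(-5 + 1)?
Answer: 400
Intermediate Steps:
D = -80 (D = 20*(-4) = -80)
-5*D = -5*(-80) = 400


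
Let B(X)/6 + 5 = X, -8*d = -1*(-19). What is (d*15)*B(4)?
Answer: 855/4 ≈ 213.75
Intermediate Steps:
d = -19/8 (d = -(-1)*(-19)/8 = -1/8*19 = -19/8 ≈ -2.3750)
B(X) = -30 + 6*X
(d*15)*B(4) = (-19/8*15)*(-30 + 6*4) = -285*(-30 + 24)/8 = -285/8*(-6) = 855/4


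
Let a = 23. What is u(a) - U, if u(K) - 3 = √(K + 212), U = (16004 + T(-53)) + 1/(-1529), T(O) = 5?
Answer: -24473173/1529 + √235 ≈ -15991.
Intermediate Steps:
U = 24477760/1529 (U = (16004 + 5) + 1/(-1529) = 16009 - 1/1529 = 24477760/1529 ≈ 16009.)
u(K) = 3 + √(212 + K) (u(K) = 3 + √(K + 212) = 3 + √(212 + K))
u(a) - U = (3 + √(212 + 23)) - 1*24477760/1529 = (3 + √235) - 24477760/1529 = -24473173/1529 + √235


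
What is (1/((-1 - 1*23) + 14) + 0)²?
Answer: 1/100 ≈ 0.010000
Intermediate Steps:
(1/((-1 - 1*23) + 14) + 0)² = (1/((-1 - 23) + 14) + 0)² = (1/(-24 + 14) + 0)² = (1/(-10) + 0)² = (-⅒ + 0)² = (-⅒)² = 1/100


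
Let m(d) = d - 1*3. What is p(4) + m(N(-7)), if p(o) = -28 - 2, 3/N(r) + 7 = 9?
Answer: -63/2 ≈ -31.500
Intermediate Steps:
N(r) = 3/2 (N(r) = 3/(-7 + 9) = 3/2)
p(o) = -30
m(d) = -3 + d (m(d) = d - 3 = -3 + d)
p(4) + m(N(-7)) = -30 + (-3 + 3/2) = -30 - 3/2 = -63/2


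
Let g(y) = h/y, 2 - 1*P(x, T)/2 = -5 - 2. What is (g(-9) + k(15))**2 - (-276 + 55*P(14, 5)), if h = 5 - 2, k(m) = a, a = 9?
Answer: -5750/9 ≈ -638.89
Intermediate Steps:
P(x, T) = 18 (P(x, T) = 4 - 2*(-5 - 2) = 4 - 2*(-7) = 4 + 14 = 18)
k(m) = 9
h = 3
g(y) = 3/y
(g(-9) + k(15))**2 - (-276 + 55*P(14, 5)) = (3/(-9) + 9)**2 - (-276 + 55*18) = (3*(-1/9) + 9)**2 - (-276 + 990) = (-1/3 + 9)**2 - 1*714 = (26/3)**2 - 714 = 676/9 - 714 = -5750/9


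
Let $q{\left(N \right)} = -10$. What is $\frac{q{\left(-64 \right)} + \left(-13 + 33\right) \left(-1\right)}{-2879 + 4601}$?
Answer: $- \frac{5}{287} \approx -0.017422$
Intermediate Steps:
$\frac{q{\left(-64 \right)} + \left(-13 + 33\right) \left(-1\right)}{-2879 + 4601} = \frac{-10 + \left(-13 + 33\right) \left(-1\right)}{-2879 + 4601} = \frac{-10 + 20 \left(-1\right)}{1722} = \left(-10 - 20\right) \frac{1}{1722} = \left(-30\right) \frac{1}{1722} = - \frac{5}{287}$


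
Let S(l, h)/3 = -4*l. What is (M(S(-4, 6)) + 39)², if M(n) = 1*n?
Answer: 7569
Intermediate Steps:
S(l, h) = -12*l (S(l, h) = 3*(-4*l) = -12*l)
M(n) = n
(M(S(-4, 6)) + 39)² = (-12*(-4) + 39)² = (48 + 39)² = 87² = 7569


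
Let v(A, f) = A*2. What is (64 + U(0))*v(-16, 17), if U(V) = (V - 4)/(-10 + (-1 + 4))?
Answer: -14464/7 ≈ -2066.3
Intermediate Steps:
v(A, f) = 2*A
U(V) = 4/7 - V/7 (U(V) = (-4 + V)/(-10 + 3) = (-4 + V)/(-7) = (-4 + V)*(-⅐) = 4/7 - V/7)
(64 + U(0))*v(-16, 17) = (64 + (4/7 - ⅐*0))*(2*(-16)) = (64 + (4/7 + 0))*(-32) = (64 + 4/7)*(-32) = (452/7)*(-32) = -14464/7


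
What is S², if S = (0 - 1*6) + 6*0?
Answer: 36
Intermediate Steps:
S = -6 (S = (0 - 6) + 0 = -6 + 0 = -6)
S² = (-6)² = 36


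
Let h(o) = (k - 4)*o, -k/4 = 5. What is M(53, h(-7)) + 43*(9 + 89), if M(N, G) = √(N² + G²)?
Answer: 4214 + √31033 ≈ 4390.2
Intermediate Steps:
k = -20 (k = -4*5 = -20)
h(o) = -24*o (h(o) = (-20 - 4)*o = -24*o)
M(N, G) = √(G² + N²)
M(53, h(-7)) + 43*(9 + 89) = √((-24*(-7))² + 53²) + 43*(9 + 89) = √(168² + 2809) + 43*98 = √(28224 + 2809) + 4214 = √31033 + 4214 = 4214 + √31033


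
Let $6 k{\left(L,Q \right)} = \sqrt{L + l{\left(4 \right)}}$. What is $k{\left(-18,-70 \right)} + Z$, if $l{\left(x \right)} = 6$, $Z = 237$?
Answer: $237 + \frac{i \sqrt{3}}{3} \approx 237.0 + 0.57735 i$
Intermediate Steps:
$k{\left(L,Q \right)} = \frac{\sqrt{6 + L}}{6}$ ($k{\left(L,Q \right)} = \frac{\sqrt{L + 6}}{6} = \frac{\sqrt{6 + L}}{6}$)
$k{\left(-18,-70 \right)} + Z = \frac{\sqrt{6 - 18}}{6} + 237 = \frac{\sqrt{-12}}{6} + 237 = \frac{2 i \sqrt{3}}{6} + 237 = \frac{i \sqrt{3}}{3} + 237 = 237 + \frac{i \sqrt{3}}{3}$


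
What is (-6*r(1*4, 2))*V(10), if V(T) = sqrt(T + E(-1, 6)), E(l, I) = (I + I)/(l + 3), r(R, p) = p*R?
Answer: -192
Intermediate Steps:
r(R, p) = R*p
E(l, I) = 2*I/(3 + l) (E(l, I) = (2*I)/(3 + l) = 2*I/(3 + l))
V(T) = sqrt(6 + T) (V(T) = sqrt(T + 2*6/(3 - 1)) = sqrt(T + 2*6/2) = sqrt(T + 2*6*(1/2)) = sqrt(T + 6) = sqrt(6 + T))
(-6*r(1*4, 2))*V(10) = (-6*1*4*2)*sqrt(6 + 10) = (-24*2)*sqrt(16) = -6*8*4 = -48*4 = -192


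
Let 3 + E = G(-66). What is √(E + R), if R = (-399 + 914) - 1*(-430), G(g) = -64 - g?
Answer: 4*√59 ≈ 30.725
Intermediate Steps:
R = 945 (R = 515 + 430 = 945)
E = -1 (E = -3 + (-64 - 1*(-66)) = -3 + (-64 + 66) = -3 + 2 = -1)
√(E + R) = √(-1 + 945) = √944 = 4*√59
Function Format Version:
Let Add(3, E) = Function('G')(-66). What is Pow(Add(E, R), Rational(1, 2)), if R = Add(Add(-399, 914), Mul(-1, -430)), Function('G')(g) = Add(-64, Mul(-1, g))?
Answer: Mul(4, Pow(59, Rational(1, 2))) ≈ 30.725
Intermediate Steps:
R = 945 (R = Add(515, 430) = 945)
E = -1 (E = Add(-3, Add(-64, Mul(-1, -66))) = Add(-3, Add(-64, 66)) = Add(-3, 2) = -1)
Pow(Add(E, R), Rational(1, 2)) = Pow(Add(-1, 945), Rational(1, 2)) = Pow(944, Rational(1, 2)) = Mul(4, Pow(59, Rational(1, 2)))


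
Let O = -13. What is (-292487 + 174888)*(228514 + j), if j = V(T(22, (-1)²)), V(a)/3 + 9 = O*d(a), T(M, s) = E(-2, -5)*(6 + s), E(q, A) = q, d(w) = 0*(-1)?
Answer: -26869842713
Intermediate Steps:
d(w) = 0
T(M, s) = -12 - 2*s (T(M, s) = -2*(6 + s) = -12 - 2*s)
V(a) = -27 (V(a) = -27 + 3*(-13*0) = -27 + 3*0 = -27 + 0 = -27)
j = -27
(-292487 + 174888)*(228514 + j) = (-292487 + 174888)*(228514 - 27) = -117599*228487 = -26869842713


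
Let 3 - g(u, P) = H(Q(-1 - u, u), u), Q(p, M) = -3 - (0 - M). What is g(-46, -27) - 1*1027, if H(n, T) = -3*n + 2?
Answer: -1173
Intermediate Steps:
Q(p, M) = -3 + M (Q(p, M) = -3 - (-1)*M = -3 + M)
H(n, T) = 2 - 3*n
g(u, P) = -8 + 3*u (g(u, P) = 3 - (2 - 3*(-3 + u)) = 3 - (2 + (9 - 3*u)) = 3 - (11 - 3*u) = 3 + (-11 + 3*u) = -8 + 3*u)
g(-46, -27) - 1*1027 = (-8 + 3*(-46)) - 1*1027 = (-8 - 138) - 1027 = -146 - 1027 = -1173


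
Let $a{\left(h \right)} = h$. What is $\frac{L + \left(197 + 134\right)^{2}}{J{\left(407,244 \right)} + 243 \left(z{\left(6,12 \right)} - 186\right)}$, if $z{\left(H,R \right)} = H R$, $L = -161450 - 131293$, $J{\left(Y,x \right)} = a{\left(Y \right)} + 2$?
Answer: $\frac{183182}{27293} \approx 6.7117$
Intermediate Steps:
$J{\left(Y,x \right)} = 2 + Y$ ($J{\left(Y,x \right)} = Y + 2 = 2 + Y$)
$L = -292743$
$\frac{L + \left(197 + 134\right)^{2}}{J{\left(407,244 \right)} + 243 \left(z{\left(6,12 \right)} - 186\right)} = \frac{-292743 + \left(197 + 134\right)^{2}}{\left(2 + 407\right) + 243 \left(6 \cdot 12 - 186\right)} = \frac{-292743 + 331^{2}}{409 + 243 \left(72 - 186\right)} = \frac{-292743 + 109561}{409 + 243 \left(-114\right)} = - \frac{183182}{409 - 27702} = - \frac{183182}{-27293} = \left(-183182\right) \left(- \frac{1}{27293}\right) = \frac{183182}{27293}$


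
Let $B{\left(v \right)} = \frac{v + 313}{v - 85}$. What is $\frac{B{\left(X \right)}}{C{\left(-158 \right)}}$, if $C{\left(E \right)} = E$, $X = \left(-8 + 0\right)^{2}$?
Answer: $\frac{377}{3318} \approx 0.11362$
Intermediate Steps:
$X = 64$ ($X = \left(-8\right)^{2} = 64$)
$B{\left(v \right)} = \frac{313 + v}{-85 + v}$
$\frac{B{\left(X \right)}}{C{\left(-158 \right)}} = \frac{\frac{1}{-85 + 64} \left(313 + 64\right)}{-158} = \frac{1}{-21} \cdot 377 \left(- \frac{1}{158}\right) = \left(- \frac{1}{21}\right) 377 \left(- \frac{1}{158}\right) = \left(- \frac{377}{21}\right) \left(- \frac{1}{158}\right) = \frac{377}{3318}$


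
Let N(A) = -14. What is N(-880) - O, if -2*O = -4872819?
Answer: -4872847/2 ≈ -2.4364e+6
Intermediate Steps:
O = 4872819/2 (O = -½*(-4872819) = 4872819/2 ≈ 2.4364e+6)
N(-880) - O = -14 - 1*4872819/2 = -14 - 4872819/2 = -4872847/2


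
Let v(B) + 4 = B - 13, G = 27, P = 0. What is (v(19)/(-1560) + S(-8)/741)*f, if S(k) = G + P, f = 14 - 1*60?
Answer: -11983/7410 ≈ -1.6171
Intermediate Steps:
f = -46 (f = 14 - 60 = -46)
v(B) = -17 + B (v(B) = -4 + (B - 13) = -4 + (-13 + B) = -17 + B)
S(k) = 27 (S(k) = 27 + 0 = 27)
(v(19)/(-1560) + S(-8)/741)*f = ((-17 + 19)/(-1560) + 27/741)*(-46) = (2*(-1/1560) + 27*(1/741))*(-46) = (-1/780 + 9/247)*(-46) = (521/14820)*(-46) = -11983/7410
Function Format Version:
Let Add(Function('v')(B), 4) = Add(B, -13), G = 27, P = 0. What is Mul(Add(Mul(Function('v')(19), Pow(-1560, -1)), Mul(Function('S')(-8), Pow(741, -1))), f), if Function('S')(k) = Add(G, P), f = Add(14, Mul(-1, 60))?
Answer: Rational(-11983, 7410) ≈ -1.6171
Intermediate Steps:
f = -46 (f = Add(14, -60) = -46)
Function('v')(B) = Add(-17, B) (Function('v')(B) = Add(-4, Add(B, -13)) = Add(-4, Add(-13, B)) = Add(-17, B))
Function('S')(k) = 27 (Function('S')(k) = Add(27, 0) = 27)
Mul(Add(Mul(Function('v')(19), Pow(-1560, -1)), Mul(Function('S')(-8), Pow(741, -1))), f) = Mul(Add(Mul(Add(-17, 19), Pow(-1560, -1)), Mul(27, Pow(741, -1))), -46) = Mul(Add(Mul(2, Rational(-1, 1560)), Mul(27, Rational(1, 741))), -46) = Mul(Add(Rational(-1, 780), Rational(9, 247)), -46) = Mul(Rational(521, 14820), -46) = Rational(-11983, 7410)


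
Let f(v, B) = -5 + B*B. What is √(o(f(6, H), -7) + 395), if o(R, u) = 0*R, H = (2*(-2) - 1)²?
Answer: √395 ≈ 19.875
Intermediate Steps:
H = 25 (H = (-4 - 1)² = (-5)² = 25)
f(v, B) = -5 + B²
o(R, u) = 0
√(o(f(6, H), -7) + 395) = √(0 + 395) = √395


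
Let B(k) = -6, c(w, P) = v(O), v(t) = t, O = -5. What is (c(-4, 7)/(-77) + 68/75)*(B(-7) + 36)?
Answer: 11222/385 ≈ 29.148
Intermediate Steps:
c(w, P) = -5
(c(-4, 7)/(-77) + 68/75)*(B(-7) + 36) = (-5/(-77) + 68/75)*(-6 + 36) = (-5*(-1/77) + 68*(1/75))*30 = (5/77 + 68/75)*30 = (5611/5775)*30 = 11222/385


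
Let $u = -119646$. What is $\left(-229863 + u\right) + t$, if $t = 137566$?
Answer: $-211943$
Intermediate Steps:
$\left(-229863 + u\right) + t = \left(-229863 - 119646\right) + 137566 = -349509 + 137566 = -211943$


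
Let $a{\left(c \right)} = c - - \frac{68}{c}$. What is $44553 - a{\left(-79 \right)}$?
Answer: $\frac{3525996}{79} \approx 44633.0$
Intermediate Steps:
$a{\left(c \right)} = c + \frac{68}{c}$
$44553 - a{\left(-79 \right)} = 44553 - \left(-79 + \frac{68}{-79}\right) = 44553 - \left(-79 + 68 \left(- \frac{1}{79}\right)\right) = 44553 - \left(-79 - \frac{68}{79}\right) = 44553 - - \frac{6309}{79} = 44553 + \frac{6309}{79} = \frac{3525996}{79}$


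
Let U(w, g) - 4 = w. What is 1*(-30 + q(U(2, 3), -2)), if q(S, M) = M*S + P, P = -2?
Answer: -44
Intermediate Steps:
U(w, g) = 4 + w
q(S, M) = -2 + M*S (q(S, M) = M*S - 2 = -2 + M*S)
1*(-30 + q(U(2, 3), -2)) = 1*(-30 + (-2 - 2*(4 + 2))) = 1*(-30 + (-2 - 2*6)) = 1*(-30 + (-2 - 12)) = 1*(-30 - 14) = 1*(-44) = -44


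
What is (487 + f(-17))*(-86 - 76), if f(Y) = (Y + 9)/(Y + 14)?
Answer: -79326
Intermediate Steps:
f(Y) = (9 + Y)/(14 + Y)
(487 + f(-17))*(-86 - 76) = (487 + (9 - 17)/(14 - 17))*(-86 - 76) = (487 - 8/(-3))*(-162) = (487 - ⅓*(-8))*(-162) = (487 + 8/3)*(-162) = (1469/3)*(-162) = -79326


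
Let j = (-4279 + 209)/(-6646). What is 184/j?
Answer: 611432/2035 ≈ 300.46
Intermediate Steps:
j = 2035/3323 (j = -4070*(-1/6646) = 2035/3323 ≈ 0.61240)
184/j = 184/(2035/3323) = 184*(3323/2035) = 611432/2035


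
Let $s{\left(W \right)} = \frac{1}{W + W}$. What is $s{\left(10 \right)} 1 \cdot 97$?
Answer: $\frac{97}{20} \approx 4.85$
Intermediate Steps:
$s{\left(W \right)} = \frac{1}{2 W}$
$s{\left(10 \right)} 1 \cdot 97 = \frac{1}{2 \cdot 10} \cdot 1 \cdot 97 = \frac{1}{2} \cdot \frac{1}{10} \cdot 1 \cdot 97 = \frac{1}{20} \cdot 1 \cdot 97 = \frac{1}{20} \cdot 97 = \frac{97}{20}$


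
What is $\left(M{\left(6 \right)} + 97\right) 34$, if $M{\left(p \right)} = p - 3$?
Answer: $3400$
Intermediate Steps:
$M{\left(p \right)} = -3 + p$
$\left(M{\left(6 \right)} + 97\right) 34 = \left(\left(-3 + 6\right) + 97\right) 34 = \left(3 + 97\right) 34 = 100 \cdot 34 = 3400$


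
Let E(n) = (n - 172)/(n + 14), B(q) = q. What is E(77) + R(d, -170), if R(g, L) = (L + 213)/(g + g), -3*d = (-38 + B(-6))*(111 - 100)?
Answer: -80221/88088 ≈ -0.91069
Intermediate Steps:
d = 484/3 (d = -(-38 - 6)*(111 - 100)/3 = -(-44)*11/3 = -⅓*(-484) = 484/3 ≈ 161.33)
R(g, L) = (213 + L)/(2*g) (R(g, L) = (213 + L)/((2*g)) = (213 + L)*(1/(2*g)) = (213 + L)/(2*g))
E(n) = (-172 + n)/(14 + n)
E(77) + R(d, -170) = (-172 + 77)/(14 + 77) + (213 - 170)/(2*(484/3)) = -95/91 + (½)*(3/484)*43 = (1/91)*(-95) + 129/968 = -95/91 + 129/968 = -80221/88088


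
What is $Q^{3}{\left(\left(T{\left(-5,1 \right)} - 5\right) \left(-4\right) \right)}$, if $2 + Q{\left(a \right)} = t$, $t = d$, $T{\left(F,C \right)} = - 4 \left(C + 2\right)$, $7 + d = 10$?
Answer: $1$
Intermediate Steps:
$d = 3$ ($d = -7 + 10 = 3$)
$T{\left(F,C \right)} = -8 - 4 C$ ($T{\left(F,C \right)} = - 4 \left(2 + C\right) = -8 - 4 C$)
$t = 3$
$Q{\left(a \right)} = 1$ ($Q{\left(a \right)} = -2 + 3 = 1$)
$Q^{3}{\left(\left(T{\left(-5,1 \right)} - 5\right) \left(-4\right) \right)} = 1^{3} = 1$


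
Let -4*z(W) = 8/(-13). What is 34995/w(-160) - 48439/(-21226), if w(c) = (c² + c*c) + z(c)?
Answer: 10474386397/3532017013 ≈ 2.9656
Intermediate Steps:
z(W) = 2/13 (z(W) = -2/(-13) = -2*(-1)/13 = -¼*(-8/13) = 2/13)
w(c) = 2/13 + 2*c² (w(c) = (c² + c*c) + 2/13 = (c² + c²) + 2/13 = 2*c² + 2/13 = 2/13 + 2*c²)
34995/w(-160) - 48439/(-21226) = 34995/(2/13 + 2*(-160)²) - 48439/(-21226) = 34995/(2/13 + 2*25600) - 48439*(-1/21226) = 34995/(2/13 + 51200) + 48439/21226 = 34995/(665602/13) + 48439/21226 = 34995*(13/665602) + 48439/21226 = 454935/665602 + 48439/21226 = 10474386397/3532017013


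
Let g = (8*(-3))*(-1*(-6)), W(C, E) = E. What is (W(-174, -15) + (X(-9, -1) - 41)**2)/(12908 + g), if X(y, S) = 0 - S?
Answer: 1585/12764 ≈ 0.12418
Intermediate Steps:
X(y, S) = -S
g = -144 (g = -24*6 = -144)
(W(-174, -15) + (X(-9, -1) - 41)**2)/(12908 + g) = (-15 + (-1*(-1) - 41)**2)/(12908 - 144) = (-15 + (1 - 41)**2)/12764 = (-15 + (-40)**2)*(1/12764) = (-15 + 1600)*(1/12764) = 1585*(1/12764) = 1585/12764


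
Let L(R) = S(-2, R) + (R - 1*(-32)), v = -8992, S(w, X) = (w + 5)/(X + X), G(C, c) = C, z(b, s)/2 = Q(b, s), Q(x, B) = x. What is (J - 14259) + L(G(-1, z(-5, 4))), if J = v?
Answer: -46443/2 ≈ -23222.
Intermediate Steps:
z(b, s) = 2*b
S(w, X) = (5 + w)/(2*X) (S(w, X) = (5 + w)/((2*X)) = (5 + w)*(1/(2*X)) = (5 + w)/(2*X))
J = -8992
L(R) = 32 + R + 3/(2*R) (L(R) = (5 - 2)/(2*R) + (R - 1*(-32)) = (½)*3/R + (R + 32) = 3/(2*R) + (32 + R) = 32 + R + 3/(2*R))
(J - 14259) + L(G(-1, z(-5, 4))) = (-8992 - 14259) + (32 - 1 + (3/2)/(-1)) = -23251 + (32 - 1 + (3/2)*(-1)) = -23251 + (32 - 1 - 3/2) = -23251 + 59/2 = -46443/2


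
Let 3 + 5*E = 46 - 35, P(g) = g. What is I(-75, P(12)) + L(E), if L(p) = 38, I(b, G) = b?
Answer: -37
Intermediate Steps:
E = 8/5 (E = -3/5 + (46 - 35)/5 = -3/5 + (1/5)*11 = -3/5 + 11/5 = 8/5 ≈ 1.6000)
I(-75, P(12)) + L(E) = -75 + 38 = -37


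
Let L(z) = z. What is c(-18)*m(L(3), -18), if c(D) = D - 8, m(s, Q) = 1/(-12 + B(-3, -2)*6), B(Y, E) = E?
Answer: 13/12 ≈ 1.0833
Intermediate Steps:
m(s, Q) = -1/24 (m(s, Q) = 1/(-12 - 2*6) = 1/(-12 - 12) = 1/(-24) = -1/24)
c(D) = -8 + D
c(-18)*m(L(3), -18) = (-8 - 18)*(-1/24) = -26*(-1/24) = 13/12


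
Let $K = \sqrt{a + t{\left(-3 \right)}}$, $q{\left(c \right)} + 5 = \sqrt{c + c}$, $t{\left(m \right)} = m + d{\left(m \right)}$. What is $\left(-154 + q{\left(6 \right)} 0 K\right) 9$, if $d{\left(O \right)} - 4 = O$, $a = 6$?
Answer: $-1386$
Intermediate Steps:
$d{\left(O \right)} = 4 + O$
$t{\left(m \right)} = 4 + 2 m$ ($t{\left(m \right)} = m + \left(4 + m\right) = 4 + 2 m$)
$q{\left(c \right)} = -5 + \sqrt{2} \sqrt{c}$ ($q{\left(c \right)} = -5 + \sqrt{c + c} = -5 + \sqrt{2 c} = -5 + \sqrt{2} \sqrt{c}$)
$K = 2$ ($K = \sqrt{6 + \left(4 + 2 \left(-3\right)\right)} = \sqrt{6 + \left(4 - 6\right)} = \sqrt{6 - 2} = \sqrt{4} = 2$)
$\left(-154 + q{\left(6 \right)} 0 K\right) 9 = \left(-154 + \left(-5 + \sqrt{2} \sqrt{6}\right) 0 \cdot 2\right) 9 = \left(-154 + \left(-5 + 2 \sqrt{3}\right) 0 \cdot 2\right) 9 = \left(-154 + 0 \cdot 2\right) 9 = \left(-154 + 0\right) 9 = \left(-154\right) 9 = -1386$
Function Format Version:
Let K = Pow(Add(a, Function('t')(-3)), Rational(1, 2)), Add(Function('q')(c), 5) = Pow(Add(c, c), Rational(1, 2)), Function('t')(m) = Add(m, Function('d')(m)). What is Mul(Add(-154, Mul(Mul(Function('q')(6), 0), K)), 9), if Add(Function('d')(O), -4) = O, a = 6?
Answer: -1386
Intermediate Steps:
Function('d')(O) = Add(4, O)
Function('t')(m) = Add(4, Mul(2, m)) (Function('t')(m) = Add(m, Add(4, m)) = Add(4, Mul(2, m)))
Function('q')(c) = Add(-5, Mul(Pow(2, Rational(1, 2)), Pow(c, Rational(1, 2)))) (Function('q')(c) = Add(-5, Pow(Add(c, c), Rational(1, 2))) = Add(-5, Pow(Mul(2, c), Rational(1, 2))) = Add(-5, Mul(Pow(2, Rational(1, 2)), Pow(c, Rational(1, 2)))))
K = 2 (K = Pow(Add(6, Add(4, Mul(2, -3))), Rational(1, 2)) = Pow(Add(6, Add(4, -6)), Rational(1, 2)) = Pow(Add(6, -2), Rational(1, 2)) = Pow(4, Rational(1, 2)) = 2)
Mul(Add(-154, Mul(Mul(Function('q')(6), 0), K)), 9) = Mul(Add(-154, Mul(Mul(Add(-5, Mul(Pow(2, Rational(1, 2)), Pow(6, Rational(1, 2)))), 0), 2)), 9) = Mul(Add(-154, Mul(Mul(Add(-5, Mul(2, Pow(3, Rational(1, 2)))), 0), 2)), 9) = Mul(Add(-154, Mul(0, 2)), 9) = Mul(Add(-154, 0), 9) = Mul(-154, 9) = -1386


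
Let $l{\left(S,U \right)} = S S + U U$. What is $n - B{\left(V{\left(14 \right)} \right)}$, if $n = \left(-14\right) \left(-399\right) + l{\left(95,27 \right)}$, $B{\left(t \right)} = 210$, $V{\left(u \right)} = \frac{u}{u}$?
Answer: $15130$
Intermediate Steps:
$V{\left(u \right)} = 1$
$l{\left(S,U \right)} = S^{2} + U^{2}$
$n = 15340$ ($n = \left(-14\right) \left(-399\right) + \left(95^{2} + 27^{2}\right) = 5586 + \left(9025 + 729\right) = 5586 + 9754 = 15340$)
$n - B{\left(V{\left(14 \right)} \right)} = 15340 - 210 = 15130$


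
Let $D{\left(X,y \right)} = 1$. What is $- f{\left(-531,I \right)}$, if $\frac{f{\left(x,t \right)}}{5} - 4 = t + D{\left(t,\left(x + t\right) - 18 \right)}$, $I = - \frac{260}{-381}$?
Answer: $- \frac{10825}{381} \approx -28.412$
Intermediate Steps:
$I = \frac{260}{381}$ ($I = \left(-260\right) \left(- \frac{1}{381}\right) = \frac{260}{381} \approx 0.68242$)
$f{\left(x,t \right)} = 25 + 5 t$ ($f{\left(x,t \right)} = 20 + 5 \left(t + 1\right) = 20 + 5 \left(1 + t\right) = 20 + \left(5 + 5 t\right) = 25 + 5 t$)
$- f{\left(-531,I \right)} = - (25 + 5 \cdot \frac{260}{381}) = - (25 + \frac{1300}{381}) = \left(-1\right) \frac{10825}{381} = - \frac{10825}{381}$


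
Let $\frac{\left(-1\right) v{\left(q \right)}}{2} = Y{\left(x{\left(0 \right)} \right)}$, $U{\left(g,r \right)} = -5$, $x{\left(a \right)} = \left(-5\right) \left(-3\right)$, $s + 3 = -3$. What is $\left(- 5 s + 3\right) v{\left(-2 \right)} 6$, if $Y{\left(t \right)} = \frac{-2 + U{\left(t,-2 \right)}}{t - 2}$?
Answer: $\frac{2772}{13} \approx 213.23$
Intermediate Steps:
$s = -6$ ($s = -3 - 3 = -6$)
$x{\left(a \right)} = 15$
$Y{\left(t \right)} = - \frac{7}{-2 + t}$ ($Y{\left(t \right)} = \frac{-2 - 5}{t - 2} = - \frac{7}{-2 + t}$)
$v{\left(q \right)} = \frac{14}{13}$ ($v{\left(q \right)} = - 2 \left(- \frac{7}{-2 + 15}\right) = - 2 \left(- \frac{7}{13}\right) = - 2 \left(\left(-7\right) \frac{1}{13}\right) = \left(-2\right) \left(- \frac{7}{13}\right) = \frac{14}{13}$)
$\left(- 5 s + 3\right) v{\left(-2 \right)} 6 = \left(\left(-5\right) \left(-6\right) + 3\right) \frac{14}{13} \cdot 6 = \left(30 + 3\right) \frac{14}{13} \cdot 6 = 33 \cdot \frac{14}{13} \cdot 6 = \frac{462}{13} \cdot 6 = \frac{2772}{13}$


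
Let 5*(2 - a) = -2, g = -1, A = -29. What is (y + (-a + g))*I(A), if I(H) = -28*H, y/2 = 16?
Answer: 116116/5 ≈ 23223.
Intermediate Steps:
a = 12/5 (a = 2 - 1/5*(-2) = 2 + 2/5 = 12/5 ≈ 2.4000)
y = 32 (y = 2*16 = 32)
(y + (-a + g))*I(A) = (32 + (-1*12/5 - 1))*(-28*(-29)) = (32 + (-12/5 - 1))*812 = (32 - 17/5)*812 = (143/5)*812 = 116116/5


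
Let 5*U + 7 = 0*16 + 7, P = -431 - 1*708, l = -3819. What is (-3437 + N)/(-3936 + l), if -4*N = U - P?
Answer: 14887/31020 ≈ 0.47992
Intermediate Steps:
P = -1139 (P = -431 - 708 = -1139)
U = 0 (U = -7/5 + (0*16 + 7)/5 = -7/5 + (0 + 7)/5 = -7/5 + (⅕)*7 = -7/5 + 7/5 = 0)
N = -1139/4 (N = -(0 - 1*(-1139))/4 = -(0 + 1139)/4 = -¼*1139 = -1139/4 ≈ -284.75)
(-3437 + N)/(-3936 + l) = (-3437 - 1139/4)/(-3936 - 3819) = -14887/4/(-7755) = -14887/4*(-1/7755) = 14887/31020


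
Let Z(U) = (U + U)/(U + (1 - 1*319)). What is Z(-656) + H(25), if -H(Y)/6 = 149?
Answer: -434722/487 ≈ -892.65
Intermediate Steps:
H(Y) = -894 (H(Y) = -6*149 = -894)
Z(U) = 2*U/(-318 + U) (Z(U) = (2*U)/(U + (1 - 319)) = (2*U)/(U - 318) = (2*U)/(-318 + U) = 2*U/(-318 + U))
Z(-656) + H(25) = 2*(-656)/(-318 - 656) - 894 = 2*(-656)/(-974) - 894 = 2*(-656)*(-1/974) - 894 = 656/487 - 894 = -434722/487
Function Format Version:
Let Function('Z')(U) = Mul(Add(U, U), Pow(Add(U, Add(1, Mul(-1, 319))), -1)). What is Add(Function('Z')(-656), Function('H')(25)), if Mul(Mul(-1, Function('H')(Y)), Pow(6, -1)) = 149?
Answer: Rational(-434722, 487) ≈ -892.65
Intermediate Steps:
Function('H')(Y) = -894 (Function('H')(Y) = Mul(-6, 149) = -894)
Function('Z')(U) = Mul(2, U, Pow(Add(-318, U), -1)) (Function('Z')(U) = Mul(Mul(2, U), Pow(Add(U, Add(1, -319)), -1)) = Mul(Mul(2, U), Pow(Add(U, -318), -1)) = Mul(Mul(2, U), Pow(Add(-318, U), -1)) = Mul(2, U, Pow(Add(-318, U), -1)))
Add(Function('Z')(-656), Function('H')(25)) = Add(Mul(2, -656, Pow(Add(-318, -656), -1)), -894) = Add(Mul(2, -656, Pow(-974, -1)), -894) = Add(Mul(2, -656, Rational(-1, 974)), -894) = Add(Rational(656, 487), -894) = Rational(-434722, 487)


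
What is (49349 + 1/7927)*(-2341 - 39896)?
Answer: -16522671925188/7927 ≈ -2.0844e+9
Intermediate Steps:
(49349 + 1/7927)*(-2341 - 39896) = (49349 + 1/7927)*(-42237) = (391189524/7927)*(-42237) = -16522671925188/7927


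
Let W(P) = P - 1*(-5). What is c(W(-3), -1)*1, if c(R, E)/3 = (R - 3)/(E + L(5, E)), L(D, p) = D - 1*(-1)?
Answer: -⅗ ≈ -0.60000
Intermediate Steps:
W(P) = 5 + P (W(P) = P + 5 = 5 + P)
L(D, p) = 1 + D (L(D, p) = D + 1 = 1 + D)
c(R, E) = 3*(-3 + R)/(6 + E) (c(R, E) = 3*((R - 3)/(E + (1 + 5))) = 3*((-3 + R)/(E + 6)) = 3*((-3 + R)/(6 + E)) = 3*(-3 + R)/(6 + E))
c(W(-3), -1)*1 = (3*(-3 + (5 - 3))/(6 - 1))*1 = (3*(-3 + 2)/5)*1 = (3*(⅕)*(-1))*1 = -⅗*1 = -⅗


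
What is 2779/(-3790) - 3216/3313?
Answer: -21395467/12556270 ≈ -1.7040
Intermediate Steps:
2779/(-3790) - 3216/3313 = 2779*(-1/3790) - 3216*1/3313 = -2779/3790 - 3216/3313 = -21395467/12556270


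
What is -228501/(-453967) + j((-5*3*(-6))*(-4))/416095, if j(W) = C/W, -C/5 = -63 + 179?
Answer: 1711419389753/3400081179570 ≈ 0.50335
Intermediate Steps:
C = -580 (C = -5*(-63 + 179) = -5*116 = -580)
j(W) = -580/W
-228501/(-453967) + j((-5*3*(-6))*(-4))/416095 = -228501/(-453967) - 580/((-5*3*(-6))*(-4))/416095 = -228501*(-1/453967) - 580/(-15*(-6)*(-4))*(1/416095) = 228501/453967 - 580/(90*(-4))*(1/416095) = 228501/453967 - 580/(-360)*(1/416095) = 228501/453967 - 580*(-1/360)*(1/416095) = 228501/453967 + (29/18)*(1/416095) = 228501/453967 + 29/7489710 = 1711419389753/3400081179570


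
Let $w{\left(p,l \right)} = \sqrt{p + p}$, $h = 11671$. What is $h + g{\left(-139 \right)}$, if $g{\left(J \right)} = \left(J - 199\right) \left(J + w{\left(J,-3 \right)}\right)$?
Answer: $58653 - 338 i \sqrt{278} \approx 58653.0 - 5635.6 i$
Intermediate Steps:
$w{\left(p,l \right)} = \sqrt{2} \sqrt{p}$ ($w{\left(p,l \right)} = \sqrt{2 p} = \sqrt{2} \sqrt{p}$)
$g{\left(J \right)} = \left(-199 + J\right) \left(J + \sqrt{2} \sqrt{J}\right)$ ($g{\left(J \right)} = \left(J - 199\right) \left(J + \sqrt{2} \sqrt{J}\right) = \left(-199 + J\right) \left(J + \sqrt{2} \sqrt{J}\right)$)
$h + g{\left(-139 \right)} = 11671 + \left(\left(-139\right)^{2} - -27661 + \sqrt{2} \left(-139\right)^{\frac{3}{2}} - 199 \sqrt{2} \sqrt{-139}\right) = 11671 + \left(19321 + 27661 + \sqrt{2} \left(- 139 i \sqrt{139}\right) - 199 \sqrt{2} i \sqrt{139}\right) = 11671 + \left(19321 + 27661 - 139 i \sqrt{278} - 199 i \sqrt{278}\right) = 11671 + \left(46982 - 338 i \sqrt{278}\right) = 58653 - 338 i \sqrt{278}$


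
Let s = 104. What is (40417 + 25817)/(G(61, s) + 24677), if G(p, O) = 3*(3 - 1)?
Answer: 66234/24683 ≈ 2.6834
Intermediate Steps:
G(p, O) = 6 (G(p, O) = 3*2 = 6)
(40417 + 25817)/(G(61, s) + 24677) = (40417 + 25817)/(6 + 24677) = 66234/24683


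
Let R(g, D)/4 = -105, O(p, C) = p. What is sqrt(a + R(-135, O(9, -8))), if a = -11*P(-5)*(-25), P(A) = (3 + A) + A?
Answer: I*sqrt(2345) ≈ 48.425*I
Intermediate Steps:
P(A) = 3 + 2*A
a = -1925 (a = -11*(3 + 2*(-5))*(-25) = -11*(3 - 10)*(-25) = -11*(-7)*(-25) = 77*(-25) = -1925)
R(g, D) = -420 (R(g, D) = 4*(-105) = -420)
sqrt(a + R(-135, O(9, -8))) = sqrt(-1925 - 420) = sqrt(-2345) = I*sqrt(2345)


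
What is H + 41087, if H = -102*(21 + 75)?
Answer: 31295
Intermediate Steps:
H = -9792 (H = -102*96 = -9792)
H + 41087 = -9792 + 41087 = 31295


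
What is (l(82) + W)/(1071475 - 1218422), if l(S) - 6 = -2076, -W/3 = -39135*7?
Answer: -819765/146947 ≈ -5.5786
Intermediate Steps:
W = 821835 (W = -(-117405)*7 = -3*(-273945) = 821835)
l(S) = -2070 (l(S) = 6 - 2076 = -2070)
(l(82) + W)/(1071475 - 1218422) = (-2070 + 821835)/(1071475 - 1218422) = 819765/(-146947) = 819765*(-1/146947) = -819765/146947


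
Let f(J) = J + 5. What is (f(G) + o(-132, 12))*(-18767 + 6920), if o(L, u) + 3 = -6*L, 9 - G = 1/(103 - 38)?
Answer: -618342318/65 ≈ -9.5130e+6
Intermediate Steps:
G = 584/65 (G = 9 - 1/(103 - 38) = 9 - 1/65 = 584/65 ≈ 8.9846)
o(L, u) = -3 - 6*L
f(J) = 5 + J
(f(G) + o(-132, 12))*(-18767 + 6920) = ((5 + 584/65) + (-3 - 6*(-132)))*(-18767 + 6920) = (909/65 + (-3 + 792))*(-11847) = (909/65 + 789)*(-11847) = (52194/65)*(-11847) = -618342318/65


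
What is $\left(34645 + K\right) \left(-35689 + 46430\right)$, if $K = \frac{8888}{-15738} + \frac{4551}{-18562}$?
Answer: $\frac{54352489761807083}{146064378} \approx 3.7211 \cdot 10^{8}$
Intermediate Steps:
$K = - \frac{118301347}{146064378}$ ($K = 8888 \left(- \frac{1}{15738}\right) + 4551 \left(- \frac{1}{18562}\right) = - \frac{4444}{7869} - \frac{4551}{18562} = - \frac{118301347}{146064378} \approx -0.80993$)
$\left(34645 + K\right) \left(-35689 + 46430\right) = \left(34645 - \frac{118301347}{146064378}\right) \left(-35689 + 46430\right) = \frac{5060282074463}{146064378} \cdot 10741 = \frac{54352489761807083}{146064378}$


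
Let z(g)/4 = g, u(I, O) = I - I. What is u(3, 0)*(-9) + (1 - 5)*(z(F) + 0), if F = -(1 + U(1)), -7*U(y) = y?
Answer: 96/7 ≈ 13.714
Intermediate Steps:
U(y) = -y/7
u(I, O) = 0
F = -6/7 (F = -(1 - ⅐*1) = -(1 - ⅐) = -1*6/7 = -6/7 ≈ -0.85714)
z(g) = 4*g
u(3, 0)*(-9) + (1 - 5)*(z(F) + 0) = 0*(-9) + (1 - 5)*(4*(-6/7) + 0) = 0 - 4*(-24/7 + 0) = 0 - 4*(-24/7) = 0 + 96/7 = 96/7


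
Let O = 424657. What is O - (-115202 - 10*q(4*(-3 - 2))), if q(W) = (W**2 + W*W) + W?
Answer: 547659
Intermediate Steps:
q(W) = W + 2*W**2 (q(W) = (W**2 + W**2) + W = 2*W**2 + W = W + 2*W**2)
O - (-115202 - 10*q(4*(-3 - 2))) = 424657 - (-115202 - 10*4*(-3 - 2)*(1 + 2*(4*(-3 - 2)))) = 424657 - (-115202 - 10*4*(-5)*(1 + 2*(4*(-5)))) = 424657 - (-115202 - (-200)*(1 + 2*(-20))) = 424657 - (-115202 - (-200)*(1 - 40)) = 424657 - (-115202 - (-200)*(-39)) = 424657 - (-115202 - 10*780) = 424657 - (-115202 - 7800) = 424657 - 1*(-123002) = 424657 + 123002 = 547659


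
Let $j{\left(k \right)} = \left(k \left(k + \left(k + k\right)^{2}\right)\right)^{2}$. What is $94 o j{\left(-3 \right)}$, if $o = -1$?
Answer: $-921294$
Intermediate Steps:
$j{\left(k \right)} = k^{2} \left(k + 4 k^{2}\right)^{2}$ ($j{\left(k \right)} = \left(k \left(k + \left(2 k\right)^{2}\right)\right)^{2} = \left(k \left(k + 4 k^{2}\right)\right)^{2} = k^{2} \left(k + 4 k^{2}\right)^{2}$)
$94 o j{\left(-3 \right)} = 94 \left(- \left(-3\right)^{4} \left(1 + 4 \left(-3\right)\right)^{2}\right) = 94 \left(- 81 \left(1 - 12\right)^{2}\right) = 94 \left(- 81 \left(-11\right)^{2}\right) = 94 \left(- 81 \cdot 121\right) = 94 \left(\left(-1\right) 9801\right) = 94 \left(-9801\right) = -921294$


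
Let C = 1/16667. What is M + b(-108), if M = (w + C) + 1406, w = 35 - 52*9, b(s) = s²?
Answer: 210620880/16667 ≈ 12637.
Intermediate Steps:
C = 1/16667 ≈ 5.9999e-5
w = -433 (w = 35 - 468 = -433)
M = 16216992/16667 (M = (-433 + 1/16667) + 1406 = -7216810/16667 + 1406 = 16216992/16667 ≈ 973.00)
M + b(-108) = 16216992/16667 + (-108)² = 16216992/16667 + 11664 = 210620880/16667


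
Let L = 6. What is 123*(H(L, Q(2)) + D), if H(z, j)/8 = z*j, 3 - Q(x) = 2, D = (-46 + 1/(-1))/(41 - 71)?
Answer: 60967/10 ≈ 6096.7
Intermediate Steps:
D = 47/30 (D = (-46 - 1)/(-30) = -47*(-1/30) = 47/30 ≈ 1.5667)
Q(x) = 1 (Q(x) = 3 - 1*2 = 3 - 2 = 1)
H(z, j) = 8*j*z (H(z, j) = 8*(z*j) = 8*(j*z) = 8*j*z)
123*(H(L, Q(2)) + D) = 123*(8*1*6 + 47/30) = 123*(48 + 47/30) = 123*(1487/30) = 60967/10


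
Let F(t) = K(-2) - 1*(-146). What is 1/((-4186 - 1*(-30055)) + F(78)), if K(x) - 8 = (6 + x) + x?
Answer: 1/26025 ≈ 3.8425e-5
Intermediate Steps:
K(x) = 14 + 2*x (K(x) = 8 + ((6 + x) + x) = 8 + (6 + 2*x) = 14 + 2*x)
F(t) = 156 (F(t) = (14 + 2*(-2)) - 1*(-146) = (14 - 4) + 146 = 10 + 146 = 156)
1/((-4186 - 1*(-30055)) + F(78)) = 1/((-4186 - 1*(-30055)) + 156) = 1/((-4186 + 30055) + 156) = 1/(25869 + 156) = 1/26025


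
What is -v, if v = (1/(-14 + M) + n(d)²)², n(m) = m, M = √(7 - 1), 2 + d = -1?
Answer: -1438211/18050 + 848*√6/9025 ≈ -79.449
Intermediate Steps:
d = -3 (d = -2 - 1 = -3)
M = √6 ≈ 2.4495
v = (9 + 1/(-14 + √6))² (v = (1/(-14 + √6) + (-3)²)² = (1/(-14 + √6) + 9)² = (9 + 1/(-14 + √6))² ≈ 79.449)
-v = -(1438211/18050 - 848*√6/9025) = -1438211/18050 + 848*√6/9025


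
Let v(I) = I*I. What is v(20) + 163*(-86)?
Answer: -13618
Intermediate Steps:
v(I) = I²
v(20) + 163*(-86) = 20² + 163*(-86) = 400 - 14018 = -13618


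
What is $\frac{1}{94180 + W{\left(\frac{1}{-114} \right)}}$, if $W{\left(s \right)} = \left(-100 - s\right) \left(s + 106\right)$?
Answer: $\frac{12996}{1086229163} \approx 1.1964 \cdot 10^{-5}$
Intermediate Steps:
$W{\left(s \right)} = \left(-100 - s\right) \left(106 + s\right)$
$\frac{1}{94180 + W{\left(\frac{1}{-114} \right)}} = \frac{1}{94180 - \left(10600 - \frac{103}{57} + \left(\frac{1}{-114}\right)^{2}\right)} = \frac{1}{94180 - \frac{137734117}{12996}} = \frac{1}{\frac{1086229163}{12996}} = \frac{12996}{1086229163}$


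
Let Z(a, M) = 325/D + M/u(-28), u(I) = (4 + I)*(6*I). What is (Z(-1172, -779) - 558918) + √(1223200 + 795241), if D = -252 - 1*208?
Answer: -51831903085/92736 + √2018441 ≈ -5.5750e+5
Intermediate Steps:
u(I) = 6*I*(4 + I)
D = -460 (D = -252 - 208 = -460)
Z(a, M) = -65/92 + M/4032 (Z(a, M) = 325/(-460) + M/((6*(-28)*(4 - 28))) = 325*(-1/460) + M/((6*(-28)*(-24))) = -65/92 + M/4032)
(Z(-1172, -779) - 558918) + √(1223200 + 795241) = ((-65/92 + (1/4032)*(-779)) - 558918) + √(1223200 + 795241) = ((-65/92 - 779/4032) - 558918) + √2018441 = (-83437/92736 - 558918) + √2018441 = -51831903085/92736 + √2018441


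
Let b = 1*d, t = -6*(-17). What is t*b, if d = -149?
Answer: -15198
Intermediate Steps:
t = 102
b = -149 (b = 1*(-149) = -149)
t*b = 102*(-149) = -15198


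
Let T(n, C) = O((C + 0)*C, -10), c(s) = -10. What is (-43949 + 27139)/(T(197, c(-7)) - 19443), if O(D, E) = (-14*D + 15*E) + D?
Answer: 16810/20893 ≈ 0.80458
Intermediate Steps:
O(D, E) = -13*D + 15*E
T(n, C) = -150 - 13*C² (T(n, C) = -13*(C + 0)*C + 15*(-10) = -13*C*C - 150 = -13*C² - 150 = -150 - 13*C²)
(-43949 + 27139)/(T(197, c(-7)) - 19443) = (-43949 + 27139)/((-150 - 13*(-10)²) - 19443) = -16810/((-150 - 13*100) - 19443) = -16810/((-150 - 1300) - 19443) = -16810/(-1450 - 19443) = -16810/(-20893) = -16810*(-1/20893) = 16810/20893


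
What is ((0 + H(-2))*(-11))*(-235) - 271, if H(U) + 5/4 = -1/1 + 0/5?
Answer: -24349/4 ≈ -6087.3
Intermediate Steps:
H(U) = -9/4 (H(U) = -5/4 + (-1/1 + 0/5) = -5/4 + (-1*1 + 0*(1/5)) = -5/4 + (-1 + 0) = -5/4 - 1 = -9/4)
((0 + H(-2))*(-11))*(-235) - 271 = ((0 - 9/4)*(-11))*(-235) - 271 = -9/4*(-11)*(-235) - 271 = (99/4)*(-235) - 271 = -23265/4 - 271 = -24349/4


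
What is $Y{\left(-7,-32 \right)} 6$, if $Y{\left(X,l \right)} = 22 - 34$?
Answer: $-72$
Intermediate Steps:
$Y{\left(X,l \right)} = -12$ ($Y{\left(X,l \right)} = 22 - 34 = -12$)
$Y{\left(-7,-32 \right)} 6 = \left(-12\right) 6 = -72$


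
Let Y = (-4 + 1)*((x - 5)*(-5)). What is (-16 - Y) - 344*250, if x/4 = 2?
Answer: -86061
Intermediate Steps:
x = 8 (x = 4*2 = 8)
Y = 45 (Y = (-4 + 1)*((8 - 5)*(-5)) = -9*(-5) = -3*(-15) = 45)
(-16 - Y) - 344*250 = (-16 - 1*45) - 344*250 = (-16 - 45) - 86000 = -61 - 86000 = -86061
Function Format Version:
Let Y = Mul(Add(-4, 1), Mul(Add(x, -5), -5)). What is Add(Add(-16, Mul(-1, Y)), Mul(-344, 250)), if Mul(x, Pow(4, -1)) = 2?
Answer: -86061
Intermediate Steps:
x = 8 (x = Mul(4, 2) = 8)
Y = 45 (Y = Mul(Add(-4, 1), Mul(Add(8, -5), -5)) = Mul(-3, Mul(3, -5)) = Mul(-3, -15) = 45)
Add(Add(-16, Mul(-1, Y)), Mul(-344, 250)) = Add(Add(-16, Mul(-1, 45)), Mul(-344, 250)) = Add(Add(-16, -45), -86000) = Add(-61, -86000) = -86061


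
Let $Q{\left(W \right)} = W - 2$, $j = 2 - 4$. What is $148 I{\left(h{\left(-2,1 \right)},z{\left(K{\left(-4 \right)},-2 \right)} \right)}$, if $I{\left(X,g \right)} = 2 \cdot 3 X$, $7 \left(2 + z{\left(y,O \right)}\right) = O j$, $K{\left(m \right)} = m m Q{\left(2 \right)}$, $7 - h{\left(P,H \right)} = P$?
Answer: $7992$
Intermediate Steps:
$j = -2$ ($j = 2 - 4 = -2$)
$h{\left(P,H \right)} = 7 - P$
$Q{\left(W \right)} = -2 + W$
$K{\left(m \right)} = 0$ ($K{\left(m \right)} = m m \left(-2 + 2\right) = m^{2} \cdot 0 = 0$)
$z{\left(y,O \right)} = -2 - \frac{2 O}{7}$ ($z{\left(y,O \right)} = -2 + \frac{O \left(-2\right)}{7} = -2 + \frac{\left(-2\right) O}{7} = -2 - \frac{2 O}{7}$)
$I{\left(X,g \right)} = 6 X$
$148 I{\left(h{\left(-2,1 \right)},z{\left(K{\left(-4 \right)},-2 \right)} \right)} = 148 \cdot 6 \left(7 - -2\right) = 148 \cdot 6 \left(7 + 2\right) = 148 \cdot 6 \cdot 9 = 148 \cdot 54 = 7992$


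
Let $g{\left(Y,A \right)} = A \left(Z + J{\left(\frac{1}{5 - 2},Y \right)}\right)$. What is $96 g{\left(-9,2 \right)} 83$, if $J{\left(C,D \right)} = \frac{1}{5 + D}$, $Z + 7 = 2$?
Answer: $-83664$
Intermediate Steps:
$Z = -5$ ($Z = -7 + 2 = -5$)
$g{\left(Y,A \right)} = A \left(-5 + \frac{1}{5 + Y}\right)$
$96 g{\left(-9,2 \right)} 83 = 96 \left(\left(-1\right) 2 \frac{1}{5 - 9} \left(24 + 5 \left(-9\right)\right)\right) 83 = 96 \left(\left(-1\right) 2 \frac{1}{-4} \left(24 - 45\right)\right) 83 = 96 \left(\left(-1\right) 2 \left(- \frac{1}{4}\right) \left(-21\right)\right) 83 = 96 \left(- \frac{21}{2}\right) 83 = \left(-1008\right) 83 = -83664$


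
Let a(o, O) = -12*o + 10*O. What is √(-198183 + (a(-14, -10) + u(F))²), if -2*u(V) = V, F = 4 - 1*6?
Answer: I*√193422 ≈ 439.8*I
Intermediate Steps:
F = -2 (F = 4 - 6 = -2)
u(V) = -V/2
√(-198183 + (a(-14, -10) + u(F))²) = √(-198183 + ((-12*(-14) + 10*(-10)) - ½*(-2))²) = √(-198183 + ((168 - 100) + 1)²) = √(-198183 + (68 + 1)²) = √(-198183 + 69²) = √(-198183 + 4761) = √(-193422) = I*√193422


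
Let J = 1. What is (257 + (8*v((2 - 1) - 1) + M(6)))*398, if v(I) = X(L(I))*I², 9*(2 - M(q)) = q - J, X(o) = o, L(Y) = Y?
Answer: 925748/9 ≈ 1.0286e+5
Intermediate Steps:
M(q) = 19/9 - q/9 (M(q) = 2 - (q - 1*1)/9 = 2 - (q - 1)/9 = 2 - (-1 + q)/9 = 2 + (⅑ - q/9) = 19/9 - q/9)
v(I) = I³ (v(I) = I*I² = I³)
(257 + (8*v((2 - 1) - 1) + M(6)))*398 = (257 + (8*((2 - 1) - 1)³ + (19/9 - ⅑*6)))*398 = (257 + (8*(1 - 1)³ + (19/9 - ⅔)))*398 = (257 + (8*0³ + 13/9))*398 = (257 + (8*0 + 13/9))*398 = (257 + (0 + 13/9))*398 = (257 + 13/9)*398 = (2326/9)*398 = 925748/9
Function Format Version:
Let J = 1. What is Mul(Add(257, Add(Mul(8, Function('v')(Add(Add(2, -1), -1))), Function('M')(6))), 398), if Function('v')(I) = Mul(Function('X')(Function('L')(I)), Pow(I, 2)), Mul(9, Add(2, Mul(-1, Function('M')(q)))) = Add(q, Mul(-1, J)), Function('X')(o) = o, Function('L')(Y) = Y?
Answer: Rational(925748, 9) ≈ 1.0286e+5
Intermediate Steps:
Function('M')(q) = Add(Rational(19, 9), Mul(Rational(-1, 9), q)) (Function('M')(q) = Add(2, Mul(Rational(-1, 9), Add(q, Mul(-1, 1)))) = Add(2, Mul(Rational(-1, 9), Add(q, -1))) = Add(2, Mul(Rational(-1, 9), Add(-1, q))) = Add(2, Add(Rational(1, 9), Mul(Rational(-1, 9), q))) = Add(Rational(19, 9), Mul(Rational(-1, 9), q)))
Function('v')(I) = Pow(I, 3) (Function('v')(I) = Mul(I, Pow(I, 2)) = Pow(I, 3))
Mul(Add(257, Add(Mul(8, Function('v')(Add(Add(2, -1), -1))), Function('M')(6))), 398) = Mul(Add(257, Add(Mul(8, Pow(Add(Add(2, -1), -1), 3)), Add(Rational(19, 9), Mul(Rational(-1, 9), 6)))), 398) = Mul(Add(257, Add(Mul(8, Pow(Add(1, -1), 3)), Add(Rational(19, 9), Rational(-2, 3)))), 398) = Mul(Add(257, Add(Mul(8, Pow(0, 3)), Rational(13, 9))), 398) = Mul(Add(257, Add(Mul(8, 0), Rational(13, 9))), 398) = Mul(Add(257, Add(0, Rational(13, 9))), 398) = Mul(Add(257, Rational(13, 9)), 398) = Mul(Rational(2326, 9), 398) = Rational(925748, 9)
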